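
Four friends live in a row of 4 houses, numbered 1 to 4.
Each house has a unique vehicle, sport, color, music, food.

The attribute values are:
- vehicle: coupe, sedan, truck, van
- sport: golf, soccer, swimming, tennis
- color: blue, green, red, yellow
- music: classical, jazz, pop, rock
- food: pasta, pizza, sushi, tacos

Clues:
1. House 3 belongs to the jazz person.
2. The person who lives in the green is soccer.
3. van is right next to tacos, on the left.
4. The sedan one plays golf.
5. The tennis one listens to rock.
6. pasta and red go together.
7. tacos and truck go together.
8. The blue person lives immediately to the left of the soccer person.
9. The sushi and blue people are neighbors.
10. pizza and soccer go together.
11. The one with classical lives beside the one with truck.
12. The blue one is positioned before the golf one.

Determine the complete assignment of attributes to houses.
Solution:

House | Vehicle | Sport | Color | Music | Food
----------------------------------------------
  1   | van | swimming | yellow | classical | sushi
  2   | truck | tennis | blue | rock | tacos
  3   | coupe | soccer | green | jazz | pizza
  4   | sedan | golf | red | pop | pasta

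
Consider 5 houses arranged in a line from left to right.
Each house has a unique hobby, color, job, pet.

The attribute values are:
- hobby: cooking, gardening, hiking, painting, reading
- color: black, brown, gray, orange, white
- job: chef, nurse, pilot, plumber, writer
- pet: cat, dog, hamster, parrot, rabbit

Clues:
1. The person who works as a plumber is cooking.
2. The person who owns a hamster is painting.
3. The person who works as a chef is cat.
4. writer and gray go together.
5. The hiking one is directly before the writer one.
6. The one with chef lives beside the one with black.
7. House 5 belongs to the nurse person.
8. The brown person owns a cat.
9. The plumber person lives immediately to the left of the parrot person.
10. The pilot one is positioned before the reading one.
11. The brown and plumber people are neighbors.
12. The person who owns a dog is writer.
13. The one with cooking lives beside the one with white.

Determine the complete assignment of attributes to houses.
Solution:

House | Hobby | Color | Job | Pet
---------------------------------
  1   | gardening | brown | chef | cat
  2   | cooking | black | plumber | rabbit
  3   | hiking | white | pilot | parrot
  4   | reading | gray | writer | dog
  5   | painting | orange | nurse | hamster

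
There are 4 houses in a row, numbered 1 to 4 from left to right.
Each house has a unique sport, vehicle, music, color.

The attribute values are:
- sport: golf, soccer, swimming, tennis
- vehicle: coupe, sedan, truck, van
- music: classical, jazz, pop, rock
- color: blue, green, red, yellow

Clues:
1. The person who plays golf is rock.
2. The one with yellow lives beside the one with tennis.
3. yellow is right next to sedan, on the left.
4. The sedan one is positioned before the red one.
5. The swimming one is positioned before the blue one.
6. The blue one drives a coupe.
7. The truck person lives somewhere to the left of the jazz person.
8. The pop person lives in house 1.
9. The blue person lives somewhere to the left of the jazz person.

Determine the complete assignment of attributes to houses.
Solution:

House | Sport | Vehicle | Music | Color
---------------------------------------
  1   | swimming | truck | pop | yellow
  2   | tennis | sedan | classical | green
  3   | golf | coupe | rock | blue
  4   | soccer | van | jazz | red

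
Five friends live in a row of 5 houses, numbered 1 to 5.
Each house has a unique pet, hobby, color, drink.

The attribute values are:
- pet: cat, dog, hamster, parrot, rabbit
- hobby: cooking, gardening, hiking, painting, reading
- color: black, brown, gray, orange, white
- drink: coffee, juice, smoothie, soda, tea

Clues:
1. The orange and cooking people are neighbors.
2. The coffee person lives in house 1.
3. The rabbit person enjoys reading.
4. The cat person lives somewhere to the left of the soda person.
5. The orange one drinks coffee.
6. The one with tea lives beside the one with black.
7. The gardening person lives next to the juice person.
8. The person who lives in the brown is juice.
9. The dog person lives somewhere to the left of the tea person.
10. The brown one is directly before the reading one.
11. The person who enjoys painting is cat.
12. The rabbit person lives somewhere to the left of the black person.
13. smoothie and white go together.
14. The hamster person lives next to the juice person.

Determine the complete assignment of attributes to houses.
Solution:

House | Pet | Hobby | Color | Drink
-----------------------------------
  1   | hamster | gardening | orange | coffee
  2   | dog | cooking | brown | juice
  3   | rabbit | reading | white | smoothie
  4   | cat | painting | gray | tea
  5   | parrot | hiking | black | soda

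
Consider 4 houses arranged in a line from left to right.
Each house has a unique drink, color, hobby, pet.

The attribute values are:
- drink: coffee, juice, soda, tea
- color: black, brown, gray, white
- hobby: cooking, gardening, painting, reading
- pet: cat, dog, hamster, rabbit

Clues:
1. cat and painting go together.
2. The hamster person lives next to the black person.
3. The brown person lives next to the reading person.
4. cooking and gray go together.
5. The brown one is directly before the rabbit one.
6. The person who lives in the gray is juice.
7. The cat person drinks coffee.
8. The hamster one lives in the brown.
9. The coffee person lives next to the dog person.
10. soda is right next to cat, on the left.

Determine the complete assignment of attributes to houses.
Solution:

House | Drink | Color | Hobby | Pet
-----------------------------------
  1   | tea | brown | gardening | hamster
  2   | soda | black | reading | rabbit
  3   | coffee | white | painting | cat
  4   | juice | gray | cooking | dog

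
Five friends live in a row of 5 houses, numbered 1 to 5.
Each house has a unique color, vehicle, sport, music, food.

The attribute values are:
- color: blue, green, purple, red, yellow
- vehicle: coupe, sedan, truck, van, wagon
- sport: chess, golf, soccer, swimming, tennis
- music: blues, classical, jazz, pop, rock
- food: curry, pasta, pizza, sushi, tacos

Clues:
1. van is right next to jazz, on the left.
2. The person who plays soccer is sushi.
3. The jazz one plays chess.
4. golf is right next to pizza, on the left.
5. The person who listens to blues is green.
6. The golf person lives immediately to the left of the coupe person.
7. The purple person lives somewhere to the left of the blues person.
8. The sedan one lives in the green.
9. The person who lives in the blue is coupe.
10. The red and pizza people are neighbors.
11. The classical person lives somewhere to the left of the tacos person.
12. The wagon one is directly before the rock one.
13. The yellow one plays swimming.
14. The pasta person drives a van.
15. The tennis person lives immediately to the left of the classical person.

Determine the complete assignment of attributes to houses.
Solution:

House | Color | Vehicle | Sport | Music | Food
----------------------------------------------
  1   | red | wagon | golf | pop | curry
  2   | blue | coupe | tennis | rock | pizza
  3   | yellow | van | swimming | classical | pasta
  4   | purple | truck | chess | jazz | tacos
  5   | green | sedan | soccer | blues | sushi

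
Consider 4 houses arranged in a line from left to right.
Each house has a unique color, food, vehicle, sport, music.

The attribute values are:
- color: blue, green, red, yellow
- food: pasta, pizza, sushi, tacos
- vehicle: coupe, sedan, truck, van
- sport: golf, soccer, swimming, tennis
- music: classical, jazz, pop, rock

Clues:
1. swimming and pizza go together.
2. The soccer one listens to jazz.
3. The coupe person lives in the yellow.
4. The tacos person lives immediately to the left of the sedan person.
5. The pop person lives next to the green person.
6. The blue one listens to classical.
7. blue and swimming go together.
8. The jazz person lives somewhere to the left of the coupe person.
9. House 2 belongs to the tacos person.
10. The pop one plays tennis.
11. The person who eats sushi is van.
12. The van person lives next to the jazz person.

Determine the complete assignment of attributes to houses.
Solution:

House | Color | Food | Vehicle | Sport | Music
----------------------------------------------
  1   | red | sushi | van | tennis | pop
  2   | green | tacos | truck | soccer | jazz
  3   | blue | pizza | sedan | swimming | classical
  4   | yellow | pasta | coupe | golf | rock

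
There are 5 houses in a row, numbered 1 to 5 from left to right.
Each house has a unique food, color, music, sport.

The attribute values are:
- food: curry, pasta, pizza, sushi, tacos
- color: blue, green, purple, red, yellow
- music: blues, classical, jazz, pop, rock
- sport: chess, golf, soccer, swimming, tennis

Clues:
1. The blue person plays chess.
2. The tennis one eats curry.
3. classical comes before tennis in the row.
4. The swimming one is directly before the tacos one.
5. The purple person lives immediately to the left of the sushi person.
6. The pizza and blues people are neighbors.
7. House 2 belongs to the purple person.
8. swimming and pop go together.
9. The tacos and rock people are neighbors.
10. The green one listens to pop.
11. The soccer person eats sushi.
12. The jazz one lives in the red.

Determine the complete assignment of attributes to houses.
Solution:

House | Food | Color | Music | Sport
------------------------------------
  1   | pizza | green | pop | swimming
  2   | tacos | purple | blues | golf
  3   | sushi | yellow | rock | soccer
  4   | pasta | blue | classical | chess
  5   | curry | red | jazz | tennis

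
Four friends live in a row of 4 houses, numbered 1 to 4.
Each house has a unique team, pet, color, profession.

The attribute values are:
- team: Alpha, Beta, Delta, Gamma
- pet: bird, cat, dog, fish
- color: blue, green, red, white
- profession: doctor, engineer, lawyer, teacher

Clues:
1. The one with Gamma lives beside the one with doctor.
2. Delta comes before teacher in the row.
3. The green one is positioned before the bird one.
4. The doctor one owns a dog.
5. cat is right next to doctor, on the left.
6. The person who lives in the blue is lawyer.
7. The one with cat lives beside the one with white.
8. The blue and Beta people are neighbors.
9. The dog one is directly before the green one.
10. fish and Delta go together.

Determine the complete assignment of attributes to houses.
Solution:

House | Team | Pet | Color | Profession
---------------------------------------
  1   | Gamma | cat | blue | lawyer
  2   | Beta | dog | white | doctor
  3   | Delta | fish | green | engineer
  4   | Alpha | bird | red | teacher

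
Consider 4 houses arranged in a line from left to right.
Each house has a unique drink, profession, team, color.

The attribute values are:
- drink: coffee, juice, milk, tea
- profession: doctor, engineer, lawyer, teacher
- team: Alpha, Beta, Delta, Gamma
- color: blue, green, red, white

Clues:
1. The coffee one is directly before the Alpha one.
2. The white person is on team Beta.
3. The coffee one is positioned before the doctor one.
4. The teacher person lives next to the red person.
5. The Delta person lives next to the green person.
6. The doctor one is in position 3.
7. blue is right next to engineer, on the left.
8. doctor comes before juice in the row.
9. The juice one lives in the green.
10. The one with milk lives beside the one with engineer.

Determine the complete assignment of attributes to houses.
Solution:

House | Drink | Profession | Team | Color
-----------------------------------------
  1   | coffee | teacher | Beta | white
  2   | tea | lawyer | Alpha | red
  3   | milk | doctor | Delta | blue
  4   | juice | engineer | Gamma | green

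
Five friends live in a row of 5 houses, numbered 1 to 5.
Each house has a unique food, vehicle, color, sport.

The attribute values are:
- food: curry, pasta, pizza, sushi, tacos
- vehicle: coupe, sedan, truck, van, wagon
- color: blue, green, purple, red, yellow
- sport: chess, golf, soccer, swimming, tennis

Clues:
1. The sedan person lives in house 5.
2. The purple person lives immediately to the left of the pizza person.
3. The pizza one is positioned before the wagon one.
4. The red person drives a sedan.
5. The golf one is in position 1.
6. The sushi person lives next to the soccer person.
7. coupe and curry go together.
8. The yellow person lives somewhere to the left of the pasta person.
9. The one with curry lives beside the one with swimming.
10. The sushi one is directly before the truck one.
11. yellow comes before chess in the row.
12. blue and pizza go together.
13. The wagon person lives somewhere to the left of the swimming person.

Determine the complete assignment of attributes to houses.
Solution:

House | Food | Vehicle | Color | Sport
--------------------------------------
  1   | sushi | van | purple | golf
  2   | pizza | truck | blue | soccer
  3   | tacos | wagon | yellow | tennis
  4   | curry | coupe | green | chess
  5   | pasta | sedan | red | swimming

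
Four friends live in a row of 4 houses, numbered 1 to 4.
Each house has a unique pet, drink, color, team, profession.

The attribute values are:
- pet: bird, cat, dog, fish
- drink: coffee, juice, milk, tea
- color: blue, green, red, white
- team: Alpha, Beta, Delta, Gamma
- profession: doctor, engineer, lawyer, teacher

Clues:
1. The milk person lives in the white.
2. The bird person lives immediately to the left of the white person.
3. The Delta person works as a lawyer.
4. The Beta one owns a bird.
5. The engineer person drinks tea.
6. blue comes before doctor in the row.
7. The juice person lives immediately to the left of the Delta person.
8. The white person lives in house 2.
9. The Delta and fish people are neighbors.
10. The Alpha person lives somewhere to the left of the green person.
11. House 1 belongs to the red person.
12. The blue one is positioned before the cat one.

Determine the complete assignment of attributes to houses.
Solution:

House | Pet | Drink | Color | Team | Profession
-----------------------------------------------
  1   | bird | juice | red | Beta | teacher
  2   | dog | milk | white | Delta | lawyer
  3   | fish | tea | blue | Alpha | engineer
  4   | cat | coffee | green | Gamma | doctor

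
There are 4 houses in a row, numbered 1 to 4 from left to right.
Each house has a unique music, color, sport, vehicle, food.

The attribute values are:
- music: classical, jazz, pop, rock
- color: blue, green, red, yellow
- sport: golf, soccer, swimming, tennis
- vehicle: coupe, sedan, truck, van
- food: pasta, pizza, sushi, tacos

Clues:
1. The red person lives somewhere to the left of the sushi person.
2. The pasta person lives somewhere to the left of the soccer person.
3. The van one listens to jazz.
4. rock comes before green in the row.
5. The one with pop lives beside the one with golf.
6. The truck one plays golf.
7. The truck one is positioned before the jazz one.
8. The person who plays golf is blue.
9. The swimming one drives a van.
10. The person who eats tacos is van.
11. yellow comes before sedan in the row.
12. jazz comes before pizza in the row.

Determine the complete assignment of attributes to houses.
Solution:

House | Music | Color | Sport | Vehicle | Food
----------------------------------------------
  1   | pop | red | tennis | coupe | pasta
  2   | rock | blue | golf | truck | sushi
  3   | jazz | yellow | swimming | van | tacos
  4   | classical | green | soccer | sedan | pizza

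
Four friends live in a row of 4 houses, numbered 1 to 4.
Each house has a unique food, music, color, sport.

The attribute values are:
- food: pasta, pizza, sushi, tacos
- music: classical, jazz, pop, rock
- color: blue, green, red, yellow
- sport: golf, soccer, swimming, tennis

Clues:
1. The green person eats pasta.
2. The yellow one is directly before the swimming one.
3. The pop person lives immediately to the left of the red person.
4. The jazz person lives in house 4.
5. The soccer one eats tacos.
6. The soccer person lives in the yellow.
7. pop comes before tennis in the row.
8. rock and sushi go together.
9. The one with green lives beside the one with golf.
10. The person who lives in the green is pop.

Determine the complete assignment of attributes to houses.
Solution:

House | Food | Music | Color | Sport
------------------------------------
  1   | tacos | classical | yellow | soccer
  2   | pasta | pop | green | swimming
  3   | sushi | rock | red | golf
  4   | pizza | jazz | blue | tennis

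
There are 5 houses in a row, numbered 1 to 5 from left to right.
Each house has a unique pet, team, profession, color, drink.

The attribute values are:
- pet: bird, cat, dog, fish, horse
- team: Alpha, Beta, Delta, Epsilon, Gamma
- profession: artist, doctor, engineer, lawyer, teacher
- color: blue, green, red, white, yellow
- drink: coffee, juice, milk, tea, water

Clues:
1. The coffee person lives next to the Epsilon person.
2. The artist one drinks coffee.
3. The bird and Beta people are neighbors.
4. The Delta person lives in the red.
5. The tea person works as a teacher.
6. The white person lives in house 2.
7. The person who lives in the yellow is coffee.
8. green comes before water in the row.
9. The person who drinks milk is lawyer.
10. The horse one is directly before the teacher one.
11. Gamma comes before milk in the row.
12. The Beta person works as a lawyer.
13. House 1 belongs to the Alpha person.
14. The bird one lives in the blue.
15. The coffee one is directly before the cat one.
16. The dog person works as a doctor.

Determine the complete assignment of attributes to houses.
Solution:

House | Pet | Team | Profession | Color | Drink
-----------------------------------------------
  1   | horse | Alpha | artist | yellow | coffee
  2   | cat | Epsilon | teacher | white | tea
  3   | bird | Gamma | engineer | blue | juice
  4   | fish | Beta | lawyer | green | milk
  5   | dog | Delta | doctor | red | water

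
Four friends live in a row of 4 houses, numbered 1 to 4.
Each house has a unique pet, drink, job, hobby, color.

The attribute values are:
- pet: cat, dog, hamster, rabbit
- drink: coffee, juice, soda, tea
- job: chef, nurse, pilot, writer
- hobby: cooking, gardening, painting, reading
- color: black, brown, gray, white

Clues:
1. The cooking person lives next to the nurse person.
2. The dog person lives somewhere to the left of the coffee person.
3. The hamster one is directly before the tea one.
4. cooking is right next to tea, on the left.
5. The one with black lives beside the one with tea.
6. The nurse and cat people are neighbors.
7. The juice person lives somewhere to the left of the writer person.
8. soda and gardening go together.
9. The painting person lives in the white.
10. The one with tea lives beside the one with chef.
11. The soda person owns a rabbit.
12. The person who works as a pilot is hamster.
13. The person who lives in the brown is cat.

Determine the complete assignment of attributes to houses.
Solution:

House | Pet | Drink | Job | Hobby | Color
-----------------------------------------
  1   | hamster | juice | pilot | cooking | black
  2   | dog | tea | nurse | painting | white
  3   | cat | coffee | chef | reading | brown
  4   | rabbit | soda | writer | gardening | gray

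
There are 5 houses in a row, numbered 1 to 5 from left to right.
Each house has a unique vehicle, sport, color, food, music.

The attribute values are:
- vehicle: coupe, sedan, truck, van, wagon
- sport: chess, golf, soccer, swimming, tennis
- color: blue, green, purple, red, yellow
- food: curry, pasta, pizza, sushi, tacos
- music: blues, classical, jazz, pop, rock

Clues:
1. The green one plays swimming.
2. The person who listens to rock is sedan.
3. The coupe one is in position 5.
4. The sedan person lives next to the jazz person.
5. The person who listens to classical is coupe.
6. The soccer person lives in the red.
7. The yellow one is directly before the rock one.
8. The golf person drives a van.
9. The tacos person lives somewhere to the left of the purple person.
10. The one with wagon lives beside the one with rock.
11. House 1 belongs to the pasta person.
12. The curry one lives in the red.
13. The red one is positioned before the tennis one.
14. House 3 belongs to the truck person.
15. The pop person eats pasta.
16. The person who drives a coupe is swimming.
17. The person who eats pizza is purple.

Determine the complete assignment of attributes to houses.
Solution:

House | Vehicle | Sport | Color | Food | Music
----------------------------------------------
  1   | wagon | chess | yellow | pasta | pop
  2   | sedan | soccer | red | curry | rock
  3   | truck | tennis | blue | tacos | jazz
  4   | van | golf | purple | pizza | blues
  5   | coupe | swimming | green | sushi | classical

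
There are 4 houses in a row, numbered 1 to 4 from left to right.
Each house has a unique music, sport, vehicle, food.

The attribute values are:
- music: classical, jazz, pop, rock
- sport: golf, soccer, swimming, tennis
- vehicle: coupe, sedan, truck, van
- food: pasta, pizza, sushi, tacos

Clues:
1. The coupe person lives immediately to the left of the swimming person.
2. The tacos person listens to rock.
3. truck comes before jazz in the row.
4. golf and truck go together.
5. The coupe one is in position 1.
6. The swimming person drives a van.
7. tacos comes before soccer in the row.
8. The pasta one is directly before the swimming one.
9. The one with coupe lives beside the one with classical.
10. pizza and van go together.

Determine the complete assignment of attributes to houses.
Solution:

House | Music | Sport | Vehicle | Food
--------------------------------------
  1   | pop | tennis | coupe | pasta
  2   | classical | swimming | van | pizza
  3   | rock | golf | truck | tacos
  4   | jazz | soccer | sedan | sushi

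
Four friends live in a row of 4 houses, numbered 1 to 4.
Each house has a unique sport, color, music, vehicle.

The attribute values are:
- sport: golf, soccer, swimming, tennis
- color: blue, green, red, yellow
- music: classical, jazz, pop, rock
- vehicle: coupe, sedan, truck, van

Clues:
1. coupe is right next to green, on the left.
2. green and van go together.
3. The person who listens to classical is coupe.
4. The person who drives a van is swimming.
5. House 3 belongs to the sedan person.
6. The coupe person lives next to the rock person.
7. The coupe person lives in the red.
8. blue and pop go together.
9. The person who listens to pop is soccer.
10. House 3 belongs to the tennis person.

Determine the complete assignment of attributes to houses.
Solution:

House | Sport | Color | Music | Vehicle
---------------------------------------
  1   | golf | red | classical | coupe
  2   | swimming | green | rock | van
  3   | tennis | yellow | jazz | sedan
  4   | soccer | blue | pop | truck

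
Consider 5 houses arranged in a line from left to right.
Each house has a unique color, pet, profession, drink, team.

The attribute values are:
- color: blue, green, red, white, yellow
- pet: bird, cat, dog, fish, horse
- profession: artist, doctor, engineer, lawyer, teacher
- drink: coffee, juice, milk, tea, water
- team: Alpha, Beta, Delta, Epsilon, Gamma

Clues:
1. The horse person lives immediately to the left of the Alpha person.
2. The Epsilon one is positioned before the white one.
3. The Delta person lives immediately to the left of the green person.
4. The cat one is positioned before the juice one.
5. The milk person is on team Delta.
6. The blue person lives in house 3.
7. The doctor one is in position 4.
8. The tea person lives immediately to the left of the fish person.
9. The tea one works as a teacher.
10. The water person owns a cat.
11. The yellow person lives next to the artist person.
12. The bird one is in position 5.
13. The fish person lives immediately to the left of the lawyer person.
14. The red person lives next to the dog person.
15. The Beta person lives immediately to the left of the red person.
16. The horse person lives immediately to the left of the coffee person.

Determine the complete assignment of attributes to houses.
Solution:

House | Color | Pet | Profession | Drink | Team
-----------------------------------------------
  1   | yellow | horse | teacher | tea | Beta
  2   | red | fish | artist | coffee | Alpha
  3   | blue | dog | lawyer | milk | Delta
  4   | green | cat | doctor | water | Epsilon
  5   | white | bird | engineer | juice | Gamma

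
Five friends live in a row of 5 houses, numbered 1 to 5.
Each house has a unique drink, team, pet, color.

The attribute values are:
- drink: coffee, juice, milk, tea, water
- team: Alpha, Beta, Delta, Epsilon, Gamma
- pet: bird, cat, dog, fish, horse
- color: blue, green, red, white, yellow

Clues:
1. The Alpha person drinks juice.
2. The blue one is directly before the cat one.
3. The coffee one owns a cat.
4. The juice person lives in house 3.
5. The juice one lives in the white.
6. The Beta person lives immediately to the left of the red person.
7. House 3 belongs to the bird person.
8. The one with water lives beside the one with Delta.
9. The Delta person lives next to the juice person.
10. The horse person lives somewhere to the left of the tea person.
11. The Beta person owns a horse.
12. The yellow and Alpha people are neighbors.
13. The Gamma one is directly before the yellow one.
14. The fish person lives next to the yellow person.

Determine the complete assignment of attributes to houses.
Solution:

House | Drink | Team | Pet | Color
----------------------------------
  1   | water | Gamma | fish | blue
  2   | coffee | Delta | cat | yellow
  3   | juice | Alpha | bird | white
  4   | milk | Beta | horse | green
  5   | tea | Epsilon | dog | red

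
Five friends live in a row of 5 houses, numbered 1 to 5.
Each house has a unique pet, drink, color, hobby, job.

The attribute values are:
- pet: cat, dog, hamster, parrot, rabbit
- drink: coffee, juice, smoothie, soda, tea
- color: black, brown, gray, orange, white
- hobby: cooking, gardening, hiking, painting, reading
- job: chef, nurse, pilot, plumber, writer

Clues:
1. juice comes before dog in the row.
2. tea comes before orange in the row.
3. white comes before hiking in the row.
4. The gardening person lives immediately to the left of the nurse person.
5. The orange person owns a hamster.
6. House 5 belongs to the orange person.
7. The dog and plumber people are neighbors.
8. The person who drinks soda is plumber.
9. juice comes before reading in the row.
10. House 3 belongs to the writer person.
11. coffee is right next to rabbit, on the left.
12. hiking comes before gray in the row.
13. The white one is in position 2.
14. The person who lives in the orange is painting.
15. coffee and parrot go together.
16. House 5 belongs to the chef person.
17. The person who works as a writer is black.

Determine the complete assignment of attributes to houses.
Solution:

House | Pet | Drink | Color | Hobby | Job
-----------------------------------------
  1   | parrot | coffee | brown | gardening | pilot
  2   | rabbit | juice | white | cooking | nurse
  3   | dog | tea | black | hiking | writer
  4   | cat | soda | gray | reading | plumber
  5   | hamster | smoothie | orange | painting | chef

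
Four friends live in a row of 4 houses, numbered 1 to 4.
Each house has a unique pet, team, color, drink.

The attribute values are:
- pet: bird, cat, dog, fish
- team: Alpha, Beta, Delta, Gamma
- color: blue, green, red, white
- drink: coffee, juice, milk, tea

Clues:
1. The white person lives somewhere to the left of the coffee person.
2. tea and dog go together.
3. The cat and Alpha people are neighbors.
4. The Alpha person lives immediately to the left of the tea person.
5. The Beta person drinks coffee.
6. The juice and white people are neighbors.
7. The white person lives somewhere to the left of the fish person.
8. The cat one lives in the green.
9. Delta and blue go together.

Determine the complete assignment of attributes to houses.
Solution:

House | Pet | Team | Color | Drink
----------------------------------
  1   | cat | Gamma | green | juice
  2   | bird | Alpha | white | milk
  3   | dog | Delta | blue | tea
  4   | fish | Beta | red | coffee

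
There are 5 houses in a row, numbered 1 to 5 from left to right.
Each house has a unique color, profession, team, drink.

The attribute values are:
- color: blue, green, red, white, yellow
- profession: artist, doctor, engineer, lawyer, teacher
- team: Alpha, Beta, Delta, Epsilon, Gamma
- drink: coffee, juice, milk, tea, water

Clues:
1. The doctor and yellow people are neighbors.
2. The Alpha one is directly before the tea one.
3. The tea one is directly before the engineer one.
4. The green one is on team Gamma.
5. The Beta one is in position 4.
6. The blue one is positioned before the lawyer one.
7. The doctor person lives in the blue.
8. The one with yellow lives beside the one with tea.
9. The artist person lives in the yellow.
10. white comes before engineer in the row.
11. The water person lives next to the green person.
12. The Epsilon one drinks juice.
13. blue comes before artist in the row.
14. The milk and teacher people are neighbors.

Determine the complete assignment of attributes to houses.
Solution:

House | Color | Profession | Team | Drink
-----------------------------------------
  1   | blue | doctor | Epsilon | juice
  2   | yellow | artist | Alpha | milk
  3   | white | teacher | Delta | tea
  4   | red | engineer | Beta | water
  5   | green | lawyer | Gamma | coffee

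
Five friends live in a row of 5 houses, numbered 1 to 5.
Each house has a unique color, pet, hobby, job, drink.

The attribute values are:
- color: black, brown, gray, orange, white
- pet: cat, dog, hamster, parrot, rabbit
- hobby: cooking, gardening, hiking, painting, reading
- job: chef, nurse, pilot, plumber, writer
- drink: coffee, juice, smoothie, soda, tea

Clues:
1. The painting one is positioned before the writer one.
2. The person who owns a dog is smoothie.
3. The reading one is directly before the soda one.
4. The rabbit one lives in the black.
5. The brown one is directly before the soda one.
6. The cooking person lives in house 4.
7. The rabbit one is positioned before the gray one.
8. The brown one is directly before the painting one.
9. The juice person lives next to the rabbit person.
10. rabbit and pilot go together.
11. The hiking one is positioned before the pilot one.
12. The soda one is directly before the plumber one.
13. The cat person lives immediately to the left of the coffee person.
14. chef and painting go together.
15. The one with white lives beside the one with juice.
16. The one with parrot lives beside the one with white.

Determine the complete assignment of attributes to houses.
Solution:

House | Color | Pet | Hobby | Job | Drink
-----------------------------------------
  1   | brown | parrot | reading | nurse | tea
  2   | white | hamster | painting | chef | soda
  3   | orange | cat | hiking | plumber | juice
  4   | black | rabbit | cooking | pilot | coffee
  5   | gray | dog | gardening | writer | smoothie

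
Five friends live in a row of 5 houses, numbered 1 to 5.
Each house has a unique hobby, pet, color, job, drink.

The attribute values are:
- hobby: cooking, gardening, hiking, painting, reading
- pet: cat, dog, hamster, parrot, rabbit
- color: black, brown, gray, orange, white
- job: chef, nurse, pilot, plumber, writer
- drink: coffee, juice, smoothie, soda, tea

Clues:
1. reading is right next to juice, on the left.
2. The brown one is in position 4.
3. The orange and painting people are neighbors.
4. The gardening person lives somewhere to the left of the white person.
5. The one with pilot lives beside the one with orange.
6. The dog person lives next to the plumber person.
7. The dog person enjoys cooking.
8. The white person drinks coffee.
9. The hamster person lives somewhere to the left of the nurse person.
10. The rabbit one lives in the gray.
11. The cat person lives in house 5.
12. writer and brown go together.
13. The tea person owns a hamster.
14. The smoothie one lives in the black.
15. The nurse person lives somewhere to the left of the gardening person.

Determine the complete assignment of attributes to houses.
Solution:

House | Hobby | Pet | Color | Job | Drink
-----------------------------------------
  1   | cooking | dog | black | pilot | smoothie
  2   | reading | hamster | orange | plumber | tea
  3   | painting | rabbit | gray | nurse | juice
  4   | gardening | parrot | brown | writer | soda
  5   | hiking | cat | white | chef | coffee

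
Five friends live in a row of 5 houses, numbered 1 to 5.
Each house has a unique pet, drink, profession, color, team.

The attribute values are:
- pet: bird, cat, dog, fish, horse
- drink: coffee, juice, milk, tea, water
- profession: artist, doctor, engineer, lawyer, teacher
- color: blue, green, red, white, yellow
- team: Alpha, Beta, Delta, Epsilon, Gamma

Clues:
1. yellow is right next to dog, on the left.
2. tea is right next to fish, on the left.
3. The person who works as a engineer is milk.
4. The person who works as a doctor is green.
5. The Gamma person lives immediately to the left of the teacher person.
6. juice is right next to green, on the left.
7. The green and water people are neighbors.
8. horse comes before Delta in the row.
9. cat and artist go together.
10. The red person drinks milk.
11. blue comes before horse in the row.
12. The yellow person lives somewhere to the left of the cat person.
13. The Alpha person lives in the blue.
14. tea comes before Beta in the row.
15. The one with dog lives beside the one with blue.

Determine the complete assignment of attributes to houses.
Solution:

House | Pet | Drink | Profession | Color | Team
-----------------------------------------------
  1   | bird | juice | lawyer | yellow | Epsilon
  2   | dog | tea | doctor | green | Gamma
  3   | fish | water | teacher | blue | Alpha
  4   | horse | milk | engineer | red | Beta
  5   | cat | coffee | artist | white | Delta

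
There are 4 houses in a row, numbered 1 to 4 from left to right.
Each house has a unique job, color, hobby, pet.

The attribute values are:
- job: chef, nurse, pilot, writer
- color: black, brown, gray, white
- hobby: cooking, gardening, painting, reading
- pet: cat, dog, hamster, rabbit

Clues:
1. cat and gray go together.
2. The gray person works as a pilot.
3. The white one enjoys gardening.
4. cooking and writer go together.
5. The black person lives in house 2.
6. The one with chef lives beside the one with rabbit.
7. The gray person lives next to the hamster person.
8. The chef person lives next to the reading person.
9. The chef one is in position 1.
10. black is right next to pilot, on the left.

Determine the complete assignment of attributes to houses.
Solution:

House | Job | Color | Hobby | Pet
---------------------------------
  1   | chef | white | gardening | dog
  2   | nurse | black | reading | rabbit
  3   | pilot | gray | painting | cat
  4   | writer | brown | cooking | hamster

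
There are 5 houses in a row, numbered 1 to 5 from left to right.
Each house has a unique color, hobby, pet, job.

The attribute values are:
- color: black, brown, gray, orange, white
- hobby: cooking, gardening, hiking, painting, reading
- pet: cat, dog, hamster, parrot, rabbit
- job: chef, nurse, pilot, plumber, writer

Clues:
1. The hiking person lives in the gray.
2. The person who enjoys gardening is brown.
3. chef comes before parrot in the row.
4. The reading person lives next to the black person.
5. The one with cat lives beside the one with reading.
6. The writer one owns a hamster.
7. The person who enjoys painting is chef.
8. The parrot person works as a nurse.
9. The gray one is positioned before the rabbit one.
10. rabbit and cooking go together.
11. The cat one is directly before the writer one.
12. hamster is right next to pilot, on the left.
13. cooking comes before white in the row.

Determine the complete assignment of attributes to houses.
Solution:

House | Color | Hobby | Pet | Job
---------------------------------
  1   | gray | hiking | cat | plumber
  2   | orange | reading | hamster | writer
  3   | black | cooking | rabbit | pilot
  4   | white | painting | dog | chef
  5   | brown | gardening | parrot | nurse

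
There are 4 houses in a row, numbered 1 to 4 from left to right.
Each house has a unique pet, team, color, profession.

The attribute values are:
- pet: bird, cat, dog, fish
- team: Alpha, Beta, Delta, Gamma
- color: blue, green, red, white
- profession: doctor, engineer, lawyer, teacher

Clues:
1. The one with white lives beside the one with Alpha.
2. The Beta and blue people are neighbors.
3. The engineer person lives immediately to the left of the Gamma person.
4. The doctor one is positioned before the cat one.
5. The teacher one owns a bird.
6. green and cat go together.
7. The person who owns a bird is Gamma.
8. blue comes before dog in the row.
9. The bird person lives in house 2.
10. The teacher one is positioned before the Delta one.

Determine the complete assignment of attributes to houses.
Solution:

House | Pet | Team | Color | Profession
---------------------------------------
  1   | fish | Beta | red | engineer
  2   | bird | Gamma | blue | teacher
  3   | dog | Delta | white | doctor
  4   | cat | Alpha | green | lawyer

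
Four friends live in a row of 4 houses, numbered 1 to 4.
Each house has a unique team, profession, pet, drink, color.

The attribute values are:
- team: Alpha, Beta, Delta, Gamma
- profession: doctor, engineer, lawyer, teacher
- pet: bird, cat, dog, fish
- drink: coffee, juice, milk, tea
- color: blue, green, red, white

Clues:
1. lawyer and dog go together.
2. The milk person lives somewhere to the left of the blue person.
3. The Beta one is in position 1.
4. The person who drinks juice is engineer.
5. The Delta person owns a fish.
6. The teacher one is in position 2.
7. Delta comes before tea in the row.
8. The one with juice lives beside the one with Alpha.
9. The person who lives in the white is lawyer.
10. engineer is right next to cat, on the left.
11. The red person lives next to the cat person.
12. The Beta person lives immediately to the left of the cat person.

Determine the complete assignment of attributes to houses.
Solution:

House | Team | Profession | Pet | Drink | Color
-----------------------------------------------
  1   | Beta | engineer | bird | juice | red
  2   | Alpha | teacher | cat | milk | green
  3   | Delta | doctor | fish | coffee | blue
  4   | Gamma | lawyer | dog | tea | white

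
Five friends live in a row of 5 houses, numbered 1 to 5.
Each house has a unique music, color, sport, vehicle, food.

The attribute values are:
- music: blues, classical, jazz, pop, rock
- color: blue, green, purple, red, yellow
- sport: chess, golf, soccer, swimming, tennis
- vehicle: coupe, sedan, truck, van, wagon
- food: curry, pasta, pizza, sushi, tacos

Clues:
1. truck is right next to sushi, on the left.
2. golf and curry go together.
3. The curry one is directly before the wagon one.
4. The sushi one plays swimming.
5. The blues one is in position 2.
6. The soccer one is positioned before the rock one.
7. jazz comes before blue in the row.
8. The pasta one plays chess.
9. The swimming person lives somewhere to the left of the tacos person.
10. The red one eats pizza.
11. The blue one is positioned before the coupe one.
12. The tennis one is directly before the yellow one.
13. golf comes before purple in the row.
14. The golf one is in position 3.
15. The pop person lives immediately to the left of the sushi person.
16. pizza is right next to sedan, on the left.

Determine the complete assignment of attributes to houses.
Solution:

House | Music | Color | Sport | Vehicle | Food
----------------------------------------------
  1   | pop | red | tennis | truck | pizza
  2   | blues | yellow | swimming | sedan | sushi
  3   | jazz | green | golf | van | curry
  4   | classical | blue | soccer | wagon | tacos
  5   | rock | purple | chess | coupe | pasta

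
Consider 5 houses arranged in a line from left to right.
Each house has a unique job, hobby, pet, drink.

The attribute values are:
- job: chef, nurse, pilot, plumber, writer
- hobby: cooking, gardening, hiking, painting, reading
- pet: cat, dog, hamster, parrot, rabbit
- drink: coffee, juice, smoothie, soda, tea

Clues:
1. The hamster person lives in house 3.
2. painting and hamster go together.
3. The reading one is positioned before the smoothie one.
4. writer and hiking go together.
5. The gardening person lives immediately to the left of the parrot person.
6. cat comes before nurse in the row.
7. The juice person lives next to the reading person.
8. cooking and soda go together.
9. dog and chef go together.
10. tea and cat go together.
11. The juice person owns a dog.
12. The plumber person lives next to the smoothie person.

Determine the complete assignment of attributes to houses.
Solution:

House | Job | Hobby | Pet | Drink
---------------------------------
  1   | chef | gardening | dog | juice
  2   | plumber | reading | parrot | coffee
  3   | pilot | painting | hamster | smoothie
  4   | writer | hiking | cat | tea
  5   | nurse | cooking | rabbit | soda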